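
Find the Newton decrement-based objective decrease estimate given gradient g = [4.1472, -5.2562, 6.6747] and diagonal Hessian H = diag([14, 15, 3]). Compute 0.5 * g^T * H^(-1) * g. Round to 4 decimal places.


Step 1: H is diagonal, so H^(-1) * g = [0.2962, -0.3504, 2.2249].
Step 2: g^T H^(-1) g = sum_i g_i^2 / H_ii
  = (4.1472)^2/14 + (-5.2562)^2/15 + (6.6747)^2/3
  = 1.2285 + 1.8418 + 14.8505 = 17.9209
Step 3: Objective decrease = 0.5 * g^T H^(-1) g = 8.9605


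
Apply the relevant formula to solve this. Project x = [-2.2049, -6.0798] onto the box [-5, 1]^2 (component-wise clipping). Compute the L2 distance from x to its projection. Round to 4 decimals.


Project each component onto [-5, 1].
clip(-2.2049) = -2.2049, clip(-6.0798) = -5.0
Projection = [-2.2049, -5.0]
Squared diffs: [0.0, 1.166]
Distance = sqrt(1.166) = 1.0798


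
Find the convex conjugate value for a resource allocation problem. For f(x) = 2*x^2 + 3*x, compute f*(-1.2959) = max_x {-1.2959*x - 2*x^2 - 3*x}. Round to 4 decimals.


f*(y) = sup_x {y*x - a*x^2 - b*x} = sup_x {(y-b)*x - a*x^2}
FOC: (y - b) - 2a*x = 0 => x* = (y - b)/(2a)
x* = (-1.2959 - 3)/(2*2) = -1.074
f*(-1.2959) = (y-b)^2/(4a) = (-1.2959 - 3)^2/(4*2)
= 18.4548/8 = 2.3068


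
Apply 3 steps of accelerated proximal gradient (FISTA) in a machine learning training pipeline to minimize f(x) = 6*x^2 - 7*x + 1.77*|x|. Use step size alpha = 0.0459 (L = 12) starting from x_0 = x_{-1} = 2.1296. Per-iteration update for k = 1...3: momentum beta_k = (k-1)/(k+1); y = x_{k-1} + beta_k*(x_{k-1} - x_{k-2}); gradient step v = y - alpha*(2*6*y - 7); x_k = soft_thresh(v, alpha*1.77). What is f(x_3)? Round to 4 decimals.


FISTA on f(x) = 6*x^2 - 7*x + 1.77*|x|
L = 12, alpha = 0.0459
Iteration 1: beta = 0.0, y = 2.1296 + 0.0*(2.1296 - 2.1296) = 2.1296
  grad(y) = 18.5552, v = y - alpha*grad = 1.2779
  prox(v) = soft_thresh(1.2779, 0.0812) = 1.1967
Iteration 2: beta = 0.3333, y = 1.1967 + 0.3333*(1.1967 - 2.1296) = 0.8857
  grad(y) = 3.6284, v = y - alpha*grad = 0.7192
  prox(v) = soft_thresh(0.7192, 0.0812) = 0.6379
Iteration 3: beta = 0.5, y = 0.6379 + 0.5*(0.6379 - 1.1967) = 0.3585
  grad(y) = -2.6976, v = y - alpha*grad = 0.4824
  prox(v) = soft_thresh(0.4824, 0.0812) = 0.4011
f(x_3) = 6*0.4011^2 - 7*0.4011 + 1.77*|0.4011| = -1.1325


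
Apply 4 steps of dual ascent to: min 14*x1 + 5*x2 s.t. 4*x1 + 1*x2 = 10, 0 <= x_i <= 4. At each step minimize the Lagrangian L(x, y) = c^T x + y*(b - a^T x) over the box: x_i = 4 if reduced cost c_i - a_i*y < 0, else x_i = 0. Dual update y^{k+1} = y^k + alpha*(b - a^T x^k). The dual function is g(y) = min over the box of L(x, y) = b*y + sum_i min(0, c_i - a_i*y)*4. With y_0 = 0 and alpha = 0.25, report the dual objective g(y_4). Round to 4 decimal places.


Dual ascent for LP: min 14*x1 + 5*x2, 4*x1 + 1*x2 = 10, 0 <= x_i <= 4
Step 1: y^k = 0.0, reduced costs: (14.0, 5.0)
  x^k = (0.0, 0.0), subgradient = b - a^T x = 10.0
  y^{k+1} = 0.0 + 0.25*10.0 = 2.5
Step 2: y^k = 2.5, reduced costs: (4.0, 2.5)
  x^k = (0.0, 0.0), subgradient = b - a^T x = 10.0
  y^{k+1} = 2.5 + 0.25*10.0 = 5.0
Step 3: y^k = 5.0, reduced costs: (-6.0, 0.0)
  x^k = (4.0, 0.0), subgradient = b - a^T x = -6.0
  y^{k+1} = 5.0 + 0.25*-6.0 = 3.5
Step 4: y^k = 3.5, reduced costs: (0.0, 1.5)
  x^k = (0.0, 0.0), subgradient = b - a^T x = 10.0
  y^{k+1} = 3.5 + 0.25*10.0 = 6.0
Dual objective at y_4 = 6.0: reduced costs (-10.0, -1.0), box minimizer x = (4.0, 4.0)
g(y_4) = b*y + (c1 - a1*y)*x1 + (c2 - a2*y)*x2 = 10*6.0 + (-10.0)*4.0 + (-1.0)*4.0 = 60.0 - 40.0 - 4.0 = 16.0


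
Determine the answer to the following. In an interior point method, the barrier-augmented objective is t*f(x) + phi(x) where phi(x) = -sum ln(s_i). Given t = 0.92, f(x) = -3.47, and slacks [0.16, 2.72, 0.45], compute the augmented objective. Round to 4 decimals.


Step 1: Compute log-barrier.
ln values: [-1.8326, 1.0006, -0.7985]
phi = -(-1.8326 + 1.0006 - 0.7985) = 1.6305
Step 2: Compute augmented objective.
t*f(x) = 0.92*-3.47 = -3.1924
Total = -3.1924 + 1.6305 = -1.5619


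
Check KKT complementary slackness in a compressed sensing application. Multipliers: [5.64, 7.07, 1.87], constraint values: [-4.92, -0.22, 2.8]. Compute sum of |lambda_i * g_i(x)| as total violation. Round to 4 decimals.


KKT complementary slackness check:
lambda_1 * g_1 = 5.64 * -4.92 = -27.7488
lambda_2 * g_2 = 7.07 * -0.22 = -1.5554
lambda_3 * g_3 = 1.87 * 2.8 = 5.236
Total violation = 27.7488 + 1.5554 + 5.236 = 34.5402


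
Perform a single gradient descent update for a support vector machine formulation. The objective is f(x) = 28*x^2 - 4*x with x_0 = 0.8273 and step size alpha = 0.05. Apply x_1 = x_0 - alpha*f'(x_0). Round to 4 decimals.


We compute the gradient at x_0 and apply the update.
f'(x) = 56*x - 4
f'(0.8273) = 56*0.8273 - 4 = 42.3288
x_1 = 0.8273 - 0.05*42.3288 = -1.2891


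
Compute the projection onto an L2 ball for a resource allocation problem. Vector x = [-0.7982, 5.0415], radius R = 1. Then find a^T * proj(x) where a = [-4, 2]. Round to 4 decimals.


Step 1: Compute ||x|| (intermediates to 6 decimals).
||x|| = sqrt((-0.7982)^2 + 5.0415^2) = 5.104297
Step 2: Project.
Since ||x|| > R, scale = R/||x|| = 1/5.104297 = 0.195913, proj(x) = scale * x
proj(x) = [-0.156378, 0.987695]
Step 3: Dot product.
a^T * proj(x) = -4*(-0.156378) + 2*0.987695 = 2.6009


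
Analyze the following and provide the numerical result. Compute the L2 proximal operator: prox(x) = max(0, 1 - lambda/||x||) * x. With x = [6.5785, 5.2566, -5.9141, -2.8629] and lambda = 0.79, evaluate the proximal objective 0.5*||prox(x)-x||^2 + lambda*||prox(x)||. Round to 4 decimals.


Step 1: Compute ||x||.
||x|| = 10.6809
Step 2: Compute scaling factor.
scale = max(0, 1 - 0.79/10.6809) = 0.926
Step 3: prox(x) = [6.0919, 4.8678, -5.4767, -2.6511]
||prox(x)|| = 9.8909
Step 4: Proximal objective.
0.5*||prox-x||^2 = 0.3121
lambda*||prox|| = 7.8138
Total = 8.1258


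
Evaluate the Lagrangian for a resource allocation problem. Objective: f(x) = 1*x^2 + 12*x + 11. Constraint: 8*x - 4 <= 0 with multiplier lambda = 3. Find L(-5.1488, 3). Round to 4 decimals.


Step 1: Evaluate f(x).
f(-5.1488) = 1*(-5.1488)^2 + 12*(-5.1488) + 11 = -24.2755
Step 2: Evaluate g(x).
g(-5.1488) = 8*-5.1488 - 4 = -45.1904
Step 3: Compute Lagrangian.
L = -24.2755 + 3*-45.1904 = -159.8467


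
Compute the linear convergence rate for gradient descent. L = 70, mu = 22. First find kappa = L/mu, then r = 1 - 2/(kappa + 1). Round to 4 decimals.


Step 1: Compute the condition number.
kappa = L/mu = 70/22 = 3.1818
Step 2: Compute the convergence rate.
r = 1 - 2/(kappa + 1) = 1 - 2*mu/(L + mu) = (L - mu)/(L + mu) = 48/92 = 0.5217


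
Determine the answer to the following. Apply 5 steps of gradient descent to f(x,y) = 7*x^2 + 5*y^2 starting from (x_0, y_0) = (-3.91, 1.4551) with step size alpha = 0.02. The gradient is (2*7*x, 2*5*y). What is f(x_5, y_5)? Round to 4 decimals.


Gradient descent on f(x,y) = 7*x^2 + 5*y^2.
Starting point: (-3.91, 1.4551), alpha = 0.02
Step 1: grad_x = 2*7*-3.91 = -54.74, grad_y = 2*5*1.4551 = 14.551
  x_1 = -3.91 - 0.02*-54.74 = -2.8152
  y_1 = 1.4551 - 0.02*14.551 = 1.1641
Step 2: grad_x = 2*7*-2.8152 = -39.4128, grad_y = 2*5*1.1641 = 11.6408
  x_2 = -2.8152 - 0.02*-39.4128 = -2.0269
  y_2 = 1.1641 - 0.02*11.6408 = 0.9313
Step 3: grad_x = 2*7*-2.0269 = -28.3772, grad_y = 2*5*0.9313 = 9.3126
  x_3 = -2.0269 - 0.02*-28.3772 = -1.4594
  y_3 = 0.9313 - 0.02*9.3126 = 0.745
Step 4: grad_x = 2*7*-1.4594 = -20.4316, grad_y = 2*5*0.745 = 7.4501
  x_4 = -1.4594 - 0.02*-20.4316 = -1.0508
  y_4 = 0.745 - 0.02*7.4501 = 0.596
Step 5: grad_x = 2*7*-1.0508 = -14.7107, grad_y = 2*5*0.596 = 5.9601
  x_5 = -1.0508 - 0.02*-14.7107 = -0.7566
  y_5 = 0.596 - 0.02*5.9601 = 0.4768
f(-0.7566, 0.4768) = 7*(-0.7566)^2 + 5*0.4768^2 = 5.1433


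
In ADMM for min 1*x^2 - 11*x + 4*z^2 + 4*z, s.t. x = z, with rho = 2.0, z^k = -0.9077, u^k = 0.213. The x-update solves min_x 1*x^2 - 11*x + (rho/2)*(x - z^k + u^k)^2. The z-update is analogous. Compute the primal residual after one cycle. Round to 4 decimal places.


ADMM iteration with rho = 2.0, z^k = -0.9077, u^k = 0.213
Step 1: x-update.
Minimize 1*x^2 - 11*x + (2.0/2)*(x + 0.9077 + 0.213)^2
FOC: (2*1 + 2.0)*x = 11 + 2.0*(-0.9077 - 0.213)
x^{k+1} = 2.1897
Step 2: z-update.
Minimize 4*z^2 + 4*z + (2.0/2)*(2.1897 - z + 0.213)^2
FOC: (2*4 + 2.0)*z = -4 + 2.0*(2.1897 + 0.213)
z^{k+1} = 0.0805
Step 3: u-update.
u^{k+1} = 0.213 + 2.1897 - 0.0805 = 2.3221
Step 4: Primal residual = |2.1897 - 0.0805| = 2.1091


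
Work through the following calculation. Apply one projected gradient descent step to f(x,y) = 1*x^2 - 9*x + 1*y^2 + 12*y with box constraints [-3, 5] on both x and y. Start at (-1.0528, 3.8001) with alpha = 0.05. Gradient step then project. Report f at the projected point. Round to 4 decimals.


Step 1: Compute gradient at (-1.0528, 3.8001).
grad_x = 2*1*-1.0528 - 9 = -11.1056
grad_y = 2*1*3.8001 + 12 = 19.6002
Step 2: Gradient step.
x_raw = -1.0528 - 0.05*-11.1056 = -0.4975
y_raw = 3.8001 - 0.05*19.6002 = 2.8201
Step 3: Project onto [-3, 5].
x_proj = clip(-0.4975) = -0.4975
y_proj = clip(2.8201) = 2.8201
Step 4: Evaluate f.
f(-0.4975, 2.8201) = 46.5192


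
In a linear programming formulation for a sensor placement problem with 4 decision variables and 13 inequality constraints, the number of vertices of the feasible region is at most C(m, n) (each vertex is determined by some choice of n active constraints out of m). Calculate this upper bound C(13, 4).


Each vertex corresponds to some choice of n active constraints out of m, so the number of vertices is at most C(m, n) = m! / (n!(m-n)!).
m = 13, n = 4
Numerator: 13 * 12 * 11 * 10
Denominator: 4! = 24
C(13, 4) = 715


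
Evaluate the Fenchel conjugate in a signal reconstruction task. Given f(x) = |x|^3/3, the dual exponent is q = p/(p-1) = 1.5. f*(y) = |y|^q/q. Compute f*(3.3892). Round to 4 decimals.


The conjugate exponent q satisfies 1/p + 1/q = 1.
p = 3, so q = 3/(3 - 1) = 1.5
|y|^q = 3.3892^1.5 = 6.2394
f*(3.3892) = 6.2394 / 1.5 = 4.1596


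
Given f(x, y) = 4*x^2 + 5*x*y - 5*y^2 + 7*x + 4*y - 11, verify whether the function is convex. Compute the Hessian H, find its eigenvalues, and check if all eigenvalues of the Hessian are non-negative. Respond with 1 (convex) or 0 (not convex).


The Hessian of f(x,y) = 4*x^2 + 5*x*y - 5*y^2 + 7*x + 4*y - 11 is:
H = [[8, 5], [5, -10]]
Trace = 8 - 10 = -2
Determinant = 8*-10 - (5)^2 = -105
Discriminant = (-2)^2 - 4*-105 = 424.0
Eigenvalues: lambda_1 = -11.2956, lambda_2 = 9.2956
The function is not convex.

0


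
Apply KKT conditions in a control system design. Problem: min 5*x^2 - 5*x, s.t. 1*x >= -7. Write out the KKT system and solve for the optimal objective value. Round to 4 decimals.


Step 1: Try lambda = 0 (constraint inactive).
Stationarity: 2*5*x - 5 = 0
x* = 5/(2*5) = 0.5
Check constraint: 1*0.5 = 0.5 >= -7 -- satisfied.
Step 2: Compute optimal value.
f(x*) = 5*0.5^2 - 5*0.5 = -1.25


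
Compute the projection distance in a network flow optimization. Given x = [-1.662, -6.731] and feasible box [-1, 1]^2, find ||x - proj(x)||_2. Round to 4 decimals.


Project each component onto [-1, 1].
clip(-1.662) = -1.0, clip(-6.731) = -1.0
Projection = [-1.0, -1.0]
Squared diffs: [0.4382, 32.8444]
Distance = sqrt(33.2826) = 5.7691


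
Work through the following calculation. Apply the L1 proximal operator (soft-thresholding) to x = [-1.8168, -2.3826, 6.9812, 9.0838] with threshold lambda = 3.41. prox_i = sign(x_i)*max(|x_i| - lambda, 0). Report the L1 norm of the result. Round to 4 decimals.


Soft-thresholding with lambda = 3.41:
prox(-1.8168) = sign(-1.8168)*max(|-1.8168| - 3.41, 0) = 0.0
prox(-2.3826) = sign(-2.3826)*max(|-2.3826| - 3.41, 0) = 0.0
prox(6.9812) = sign(6.9812)*max(|6.9812| - 3.41, 0) = 3.5712
prox(9.0838) = sign(9.0838)*max(|9.0838| - 3.41, 0) = 5.6738
prox(x) = [0.0, 0.0, 3.5712, 5.6738]
||prox(x)||_1 = 0.0 + 0.0 + 3.5712 + 5.6738 = 9.245


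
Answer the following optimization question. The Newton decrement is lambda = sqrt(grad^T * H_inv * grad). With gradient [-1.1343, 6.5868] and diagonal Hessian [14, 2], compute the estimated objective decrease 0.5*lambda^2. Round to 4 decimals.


Step 1: H is diagonal, so H^(-1) * g = [-0.081, 3.2934].
Step 2: g^T H^(-1) g = sum_i g_i^2 / H_ii
  = (-1.1343)^2/14 + (6.5868)^2/2
  = 0.0919 + 21.693 = 21.7849
Step 3: Objective decrease = 0.5 * g^T H^(-1) g = 10.8924


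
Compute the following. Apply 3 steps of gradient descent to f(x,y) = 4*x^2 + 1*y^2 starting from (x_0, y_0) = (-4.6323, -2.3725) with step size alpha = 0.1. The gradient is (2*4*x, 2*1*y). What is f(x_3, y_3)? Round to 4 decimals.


Gradient descent on f(x,y) = 4*x^2 + 1*y^2.
Starting point: (-4.6323, -2.3725), alpha = 0.1
Step 1: grad_x = 2*4*-4.6323 = -37.0584, grad_y = 2*1*-2.3725 = -4.745
  x_1 = -4.6323 - 0.1*-37.0584 = -0.9265
  y_1 = -2.3725 - 0.1*-4.745 = -1.898
Step 2: grad_x = 2*4*-0.9265 = -7.4117, grad_y = 2*1*-1.898 = -3.796
  x_2 = -0.9265 - 0.1*-7.4117 = -0.1853
  y_2 = -1.898 - 0.1*-3.796 = -1.5184
Step 3: grad_x = 2*4*-0.1853 = -1.4823, grad_y = 2*1*-1.5184 = -3.0368
  x_3 = -0.1853 - 0.1*-1.4823 = -0.0371
  y_3 = -1.5184 - 0.1*-3.0368 = -1.2147
f(-0.0371, -1.2147) = 4*(-0.0371)^2 + 1*(-1.2147)^2 = 1.481


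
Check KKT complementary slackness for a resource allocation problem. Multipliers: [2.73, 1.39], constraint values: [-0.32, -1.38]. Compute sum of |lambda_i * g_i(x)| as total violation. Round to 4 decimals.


KKT complementary slackness check:
lambda_1 * g_1 = 2.73 * -0.32 = -0.8736
lambda_2 * g_2 = 1.39 * -1.38 = -1.9182
Total violation = 0.8736 + 1.9182 = 2.7918


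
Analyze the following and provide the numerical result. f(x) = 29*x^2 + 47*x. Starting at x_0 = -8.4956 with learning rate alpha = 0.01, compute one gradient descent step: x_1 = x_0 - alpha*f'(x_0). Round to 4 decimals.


We compute the gradient at x_0 and apply the update.
f'(x) = 58*x + 47
f'(-8.4956) = 58*-8.4956 + 47 = -445.7448
x_1 = -8.4956 - 0.01*-445.7448 = -4.0382


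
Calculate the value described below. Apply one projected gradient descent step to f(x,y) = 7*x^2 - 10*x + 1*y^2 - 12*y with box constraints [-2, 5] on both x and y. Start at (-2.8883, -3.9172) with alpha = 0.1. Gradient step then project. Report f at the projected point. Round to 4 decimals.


Step 1: Compute gradient at (-2.8883, -3.9172).
grad_x = 2*7*-2.8883 - 10 = -50.4362
grad_y = 2*1*-3.9172 - 12 = -19.8344
Step 2: Gradient step.
x_raw = -2.8883 - 0.1*-50.4362 = 2.1553
y_raw = -3.9172 - 0.1*-19.8344 = -1.9338
Step 3: Project onto [-2, 5].
x_proj = clip(2.1553) = 2.1553
y_proj = clip(-1.9338) = -1.9338
Step 4: Evaluate f.
f(2.1553, -1.9338) = 37.9092


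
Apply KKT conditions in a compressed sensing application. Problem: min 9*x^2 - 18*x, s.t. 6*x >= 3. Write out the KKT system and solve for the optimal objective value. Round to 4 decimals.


Step 1: Try lambda = 0 (constraint inactive).
Stationarity: 2*9*x - 18 = 0
x* = 18/(2*9) = 1.0
Check constraint: 6*1.0 = 6.0 >= 3 -- satisfied.
Step 2: Compute optimal value.
f(x*) = 9*1.0^2 - 18*1.0 = -9.0


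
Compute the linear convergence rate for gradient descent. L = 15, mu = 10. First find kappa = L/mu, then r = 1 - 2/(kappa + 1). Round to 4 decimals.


Step 1: Compute the condition number.
kappa = L/mu = 15/10 = 1.5
Step 2: Compute the convergence rate.
r = 1 - 2/(kappa + 1) = 1 - 2*mu/(L + mu) = (L - mu)/(L + mu) = 5/25 = 0.2


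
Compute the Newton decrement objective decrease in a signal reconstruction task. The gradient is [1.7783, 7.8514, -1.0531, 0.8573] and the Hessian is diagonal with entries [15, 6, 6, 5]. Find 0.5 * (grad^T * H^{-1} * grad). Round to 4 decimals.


Step 1: H is diagonal, so H^(-1) * g = [0.1186, 1.3086, -0.1755, 0.1715].
Step 2: g^T H^(-1) g = sum_i g_i^2 / H_ii
  = (1.7783)^2/15 + (7.8514)^2/6 + (-1.0531)^2/6 + (0.8573)^2/5
  = 0.2108 + 10.2741 + 0.1848 + 0.147 = 10.8167
Step 3: Objective decrease = 0.5 * g^T H^(-1) g = 5.4084


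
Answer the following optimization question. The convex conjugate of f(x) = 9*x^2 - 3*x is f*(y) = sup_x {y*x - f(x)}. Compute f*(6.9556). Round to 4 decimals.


f*(y) = sup_x {y*x - a*x^2 - b*x} = sup_x {(y-b)*x - a*x^2}
FOC: (y - b) - 2a*x = 0 => x* = (y - b)/(2a)
x* = (6.9556 + 3)/(2*9) = 0.5531
f*(6.9556) = (y-b)^2/(4a) = (6.9556 + 3)^2/(4*9)
= 99.114/36 = 2.7532


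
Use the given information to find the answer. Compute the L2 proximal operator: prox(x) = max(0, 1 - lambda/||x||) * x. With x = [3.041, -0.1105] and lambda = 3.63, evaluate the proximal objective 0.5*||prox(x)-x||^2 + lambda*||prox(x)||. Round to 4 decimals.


Step 1: Compute ||x||.
||x|| = 3.043
Step 2: Compute scaling factor.
scale = max(0, 1 - 3.63/3.043) = 0.0
Step 3: prox(x) = [0.0, -0.0]
||prox(x)|| = 0.0
Step 4: Proximal objective.
0.5*||prox-x||^2 = 4.6299
lambda*||prox|| = 0.0
Total = 4.6299


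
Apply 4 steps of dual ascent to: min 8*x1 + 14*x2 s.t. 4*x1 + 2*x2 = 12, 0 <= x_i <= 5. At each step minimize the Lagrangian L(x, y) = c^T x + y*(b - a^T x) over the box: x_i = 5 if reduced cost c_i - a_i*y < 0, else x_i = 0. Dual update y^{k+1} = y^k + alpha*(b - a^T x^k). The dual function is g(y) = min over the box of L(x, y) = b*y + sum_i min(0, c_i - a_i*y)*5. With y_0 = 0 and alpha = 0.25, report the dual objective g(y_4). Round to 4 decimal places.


Dual ascent for LP: min 8*x1 + 14*x2, 4*x1 + 2*x2 = 12, 0 <= x_i <= 5
Step 1: y^k = 0.0, reduced costs: (8.0, 14.0)
  x^k = (0.0, 0.0), subgradient = b - a^T x = 12.0
  y^{k+1} = 0.0 + 0.25*12.0 = 3.0
Step 2: y^k = 3.0, reduced costs: (-4.0, 8.0)
  x^k = (5.0, 0.0), subgradient = b - a^T x = -8.0
  y^{k+1} = 3.0 + 0.25*-8.0 = 1.0
Step 3: y^k = 1.0, reduced costs: (4.0, 12.0)
  x^k = (0.0, 0.0), subgradient = b - a^T x = 12.0
  y^{k+1} = 1.0 + 0.25*12.0 = 4.0
Step 4: y^k = 4.0, reduced costs: (-8.0, 6.0)
  x^k = (5.0, 0.0), subgradient = b - a^T x = -8.0
  y^{k+1} = 4.0 + 0.25*-8.0 = 2.0
Dual objective at y_4 = 2.0: reduced costs (0.0, 10.0), box minimizer x = (0.0, 0.0)
g(y_4) = b*y + (c1 - a1*y)*x1 + (c2 - a2*y)*x2 = 12*2.0 + 0.0*0.0 + 10.0*0.0 = 24.0 + 0.0 + 0.0 = 24.0


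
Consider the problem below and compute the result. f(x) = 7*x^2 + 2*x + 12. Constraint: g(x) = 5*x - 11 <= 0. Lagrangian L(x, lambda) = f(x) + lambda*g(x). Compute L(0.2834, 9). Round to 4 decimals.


Step 1: Evaluate f(x).
f(0.2834) = 7*0.2834^2 + 2*0.2834 + 12 = 13.129
Step 2: Evaluate g(x).
g(0.2834) = 5*0.2834 - 11 = -9.583
Step 3: Compute Lagrangian.
L = 13.129 + 9*-9.583 = -73.118


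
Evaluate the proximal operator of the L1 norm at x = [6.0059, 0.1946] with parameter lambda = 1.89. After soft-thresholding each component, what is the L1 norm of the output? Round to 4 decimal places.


Soft-thresholding with lambda = 1.89:
prox(6.0059) = sign(6.0059)*max(|6.0059| - 1.89, 0) = 4.1159
prox(0.1946) = sign(0.1946)*max(|0.1946| - 1.89, 0) = 0.0
prox(x) = [4.1159, 0.0]
||prox(x)||_1 = 4.1159 + 0.0 = 4.1159


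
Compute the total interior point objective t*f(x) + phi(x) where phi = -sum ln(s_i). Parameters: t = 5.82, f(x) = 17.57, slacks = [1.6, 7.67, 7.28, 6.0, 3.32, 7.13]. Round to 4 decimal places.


Step 1: Compute log-barrier.
ln values: [0.47, 2.0373, 1.9851, 1.7918, 1.2, 1.9643]
phi = -(0.47 + 2.0373 + 1.9851 + 1.7918 + 1.2 + 1.9643) = -9.4485
Step 2: Compute augmented objective.
t*f(x) = 5.82*17.57 = 102.2574
Total = 102.2574 - 9.4485 = 92.8089


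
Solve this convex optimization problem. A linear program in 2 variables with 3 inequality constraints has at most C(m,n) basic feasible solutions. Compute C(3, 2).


Each vertex corresponds to some choice of n active constraints out of m, so the number of vertices is at most C(m, n) = m! / (n!(m-n)!).
m = 3, n = 2
Numerator: 3 * 2
Denominator: 2! = 2
C(3, 2) = 3


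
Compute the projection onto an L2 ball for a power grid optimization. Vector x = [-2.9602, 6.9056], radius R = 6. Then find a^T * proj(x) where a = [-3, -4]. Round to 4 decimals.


Step 1: Compute ||x|| (intermediates to 6 decimals).
||x|| = sqrt((-2.9602)^2 + 6.9056^2) = 7.513328
Step 2: Project.
Since ||x|| > R, scale = R/||x|| = 6/7.513328 = 0.798581, proj(x) = scale * x
proj(x) = [-2.363959, 5.514681]
Step 3: Dot product.
a^T * proj(x) = -3*(-2.363959) - 4*5.514681 = -14.9668


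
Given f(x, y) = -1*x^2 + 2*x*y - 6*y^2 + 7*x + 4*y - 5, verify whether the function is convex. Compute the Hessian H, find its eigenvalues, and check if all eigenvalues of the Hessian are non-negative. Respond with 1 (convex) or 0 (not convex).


The Hessian of f(x,y) = -1*x^2 + 2*x*y - 6*y^2 + 7*x + 4*y - 5 is:
H = [[-2, 2], [2, -12]]
Trace = -2 - 12 = -14
Determinant = -2*-12 - (2)^2 = 20
Discriminant = (-14)^2 - 4*20 = 116.0
Eigenvalues: lambda_1 = -12.3852, lambda_2 = -1.6148
The function is not convex.

0


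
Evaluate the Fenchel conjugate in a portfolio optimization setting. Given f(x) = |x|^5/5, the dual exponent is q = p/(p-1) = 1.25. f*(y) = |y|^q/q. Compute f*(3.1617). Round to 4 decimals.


The conjugate exponent q satisfies 1/p + 1/q = 1.
p = 5, so q = 5/(5 - 1) = 1.25
|y|^q = 3.1617^1.25 = 4.216
f*(3.1617) = 4.216 / 1.25 = 3.3728


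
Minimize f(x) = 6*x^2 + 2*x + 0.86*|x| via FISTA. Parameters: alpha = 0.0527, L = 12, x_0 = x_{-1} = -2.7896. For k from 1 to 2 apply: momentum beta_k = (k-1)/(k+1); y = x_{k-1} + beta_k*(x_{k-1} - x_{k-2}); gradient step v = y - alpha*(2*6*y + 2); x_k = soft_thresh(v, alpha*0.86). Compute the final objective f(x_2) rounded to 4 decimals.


FISTA on f(x) = 6*x^2 + 2*x + 0.86*|x|
L = 12, alpha = 0.0527
Iteration 1: beta = 0.0, y = -2.7896 + 0.0*(-2.7896 + 2.7896) = -2.7896
  grad(y) = -31.4752, v = y - alpha*grad = -1.1309
  prox(v) = soft_thresh(-1.1309, 0.0453) = -1.0855
Iteration 2: beta = 0.3333, y = -1.0855 + 0.3333*(-1.0855 + 2.7896) = -0.5175
  grad(y) = -4.2102, v = y - alpha*grad = -0.2956
  prox(v) = soft_thresh(-0.2956, 0.0453) = -0.2503
f(x_2) = 6*(-0.2503)^2 + 2*(-0.2503) + 0.86*|-0.2503| = 0.0906


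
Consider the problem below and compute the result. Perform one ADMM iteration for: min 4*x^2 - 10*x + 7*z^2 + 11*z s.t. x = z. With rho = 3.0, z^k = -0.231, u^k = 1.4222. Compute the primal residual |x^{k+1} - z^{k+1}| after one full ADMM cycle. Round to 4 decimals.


ADMM iteration with rho = 3.0, z^k = -0.231, u^k = 1.4222
Step 1: x-update.
Minimize 4*x^2 - 10*x + (3.0/2)*(x + 0.231 + 1.4222)^2
FOC: (2*4 + 3.0)*x = 10 + 3.0*(-0.231 - 1.4222)
x^{k+1} = 0.4582
Step 2: z-update.
Minimize 7*z^2 + 11*z + (3.0/2)*(0.4582 - z + 1.4222)^2
FOC: (2*7 + 3.0)*z = -11 + 3.0*(0.4582 + 1.4222)
z^{k+1} = -0.3152
Step 3: u-update.
u^{k+1} = 1.4222 + 0.4582 + 0.3152 = 2.1956
Step 4: Primal residual = |0.4582 + 0.3152| = 0.7734


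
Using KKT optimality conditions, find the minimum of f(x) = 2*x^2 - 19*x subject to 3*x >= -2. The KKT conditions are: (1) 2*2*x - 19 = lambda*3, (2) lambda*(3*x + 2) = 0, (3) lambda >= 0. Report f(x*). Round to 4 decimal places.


Step 1: Try lambda = 0 (constraint inactive).
Stationarity: 2*2*x - 19 = 0
x* = 19/(2*2) = 4.75
Check constraint: 3*4.75 = 14.25 >= -2 -- satisfied.
Step 2: Compute optimal value.
f(x*) = 2*4.75^2 - 19*4.75 = -45.125


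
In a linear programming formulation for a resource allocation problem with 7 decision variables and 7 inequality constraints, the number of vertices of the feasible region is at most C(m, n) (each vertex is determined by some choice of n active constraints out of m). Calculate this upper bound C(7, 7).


Each vertex corresponds to some choice of n active constraints out of m, so the number of vertices is at most C(m, n) = m! / (n!(m-n)!).
m = 7, n = 7
Numerator: 7 * 6 * 5 * 4 * 3 * 2 * 1
Denominator: 7! = 5040
C(7, 7) = 1


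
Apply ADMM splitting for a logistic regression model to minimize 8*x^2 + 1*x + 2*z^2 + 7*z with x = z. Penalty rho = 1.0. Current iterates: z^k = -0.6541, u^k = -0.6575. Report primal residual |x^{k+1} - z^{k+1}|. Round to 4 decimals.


ADMM iteration with rho = 1.0, z^k = -0.6541, u^k = -0.6575
Step 1: x-update.
Minimize 8*x^2 + 1*x + (1.0/2)*(x + 0.6541 - 0.6575)^2
FOC: (2*8 + 1.0)*x = -1 + 1.0*(-0.6541 + 0.6575)
x^{k+1} = -0.0586
Step 2: z-update.
Minimize 2*z^2 + 7*z + (1.0/2)*(-0.0586 - z - 0.6575)^2
FOC: (2*2 + 1.0)*z = -7 + 1.0*(-0.0586 - 0.6575)
z^{k+1} = -1.5432
Step 3: u-update.
u^{k+1} = -0.6575 - 0.0586 + 1.5432 = 0.8271
Step 4: Primal residual = |-0.0586 + 1.5432| = 1.4846


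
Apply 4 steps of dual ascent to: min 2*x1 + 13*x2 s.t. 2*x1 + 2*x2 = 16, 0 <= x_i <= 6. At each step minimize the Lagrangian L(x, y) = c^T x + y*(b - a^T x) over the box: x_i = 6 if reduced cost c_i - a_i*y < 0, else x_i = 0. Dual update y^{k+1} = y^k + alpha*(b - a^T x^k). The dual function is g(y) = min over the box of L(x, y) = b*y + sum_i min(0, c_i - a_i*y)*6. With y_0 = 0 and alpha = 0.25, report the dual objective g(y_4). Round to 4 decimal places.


Dual ascent for LP: min 2*x1 + 13*x2, 2*x1 + 2*x2 = 16, 0 <= x_i <= 6
Step 1: y^k = 0.0, reduced costs: (2.0, 13.0)
  x^k = (0.0, 0.0), subgradient = b - a^T x = 16.0
  y^{k+1} = 0.0 + 0.25*16.0 = 4.0
Step 2: y^k = 4.0, reduced costs: (-6.0, 5.0)
  x^k = (6.0, 0.0), subgradient = b - a^T x = 4.0
  y^{k+1} = 4.0 + 0.25*4.0 = 5.0
Step 3: y^k = 5.0, reduced costs: (-8.0, 3.0)
  x^k = (6.0, 0.0), subgradient = b - a^T x = 4.0
  y^{k+1} = 5.0 + 0.25*4.0 = 6.0
Step 4: y^k = 6.0, reduced costs: (-10.0, 1.0)
  x^k = (6.0, 0.0), subgradient = b - a^T x = 4.0
  y^{k+1} = 6.0 + 0.25*4.0 = 7.0
Dual objective at y_4 = 7.0: reduced costs (-12.0, -1.0), box minimizer x = (6.0, 6.0)
g(y_4) = b*y + (c1 - a1*y)*x1 + (c2 - a2*y)*x2 = 16*7.0 + (-12.0)*6.0 + (-1.0)*6.0 = 112.0 - 72.0 - 6.0 = 34.0


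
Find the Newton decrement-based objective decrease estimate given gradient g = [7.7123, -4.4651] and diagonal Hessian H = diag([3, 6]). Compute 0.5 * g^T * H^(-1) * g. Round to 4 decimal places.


Step 1: H is diagonal, so H^(-1) * g = [2.5708, -0.7442].
Step 2: g^T H^(-1) g = sum_i g_i^2 / H_ii
  = (7.7123)^2/3 + (-4.4651)^2/6
  = 19.8265 + 3.3229 = 23.1494
Step 3: Objective decrease = 0.5 * g^T H^(-1) g = 11.5747


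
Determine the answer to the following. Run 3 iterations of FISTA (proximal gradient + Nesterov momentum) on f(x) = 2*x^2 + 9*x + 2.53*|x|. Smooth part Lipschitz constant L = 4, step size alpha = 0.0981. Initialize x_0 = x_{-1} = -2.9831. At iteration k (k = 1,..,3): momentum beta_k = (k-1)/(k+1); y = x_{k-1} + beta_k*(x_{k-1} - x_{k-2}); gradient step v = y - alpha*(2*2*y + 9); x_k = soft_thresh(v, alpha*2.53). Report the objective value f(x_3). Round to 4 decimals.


FISTA on f(x) = 2*x^2 + 9*x + 2.53*|x|
L = 4, alpha = 0.0981
Iteration 1: beta = 0.0, y = -2.9831 + 0.0*(-2.9831 + 2.9831) = -2.9831
  grad(y) = -2.9324, v = y - alpha*grad = -2.6954
  prox(v) = soft_thresh(-2.6954, 0.2482) = -2.4472
Iteration 2: beta = 0.3333, y = -2.4472 + 0.3333*(-2.4472 + 2.9831) = -2.2686
  grad(y) = -0.0745, v = y - alpha*grad = -2.2613
  prox(v) = soft_thresh(-2.2613, 0.2482) = -2.0131
Iteration 3: beta = 0.5, y = -2.0131 + 0.5*(-2.0131 + 2.4472) = -1.7961
  grad(y) = 1.8158, v = y - alpha*grad = -1.9742
  prox(v) = soft_thresh(-1.9742, 0.2482) = -1.726
f(x_3) = 2*(-1.726)^2 + 9*(-1.726) + 2.53*|-1.726| = -5.2091


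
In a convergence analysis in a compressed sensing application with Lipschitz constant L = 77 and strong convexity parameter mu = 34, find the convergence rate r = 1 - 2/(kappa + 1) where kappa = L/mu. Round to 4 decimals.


Step 1: Compute the condition number.
kappa = L/mu = 77/34 = 2.2647
Step 2: Compute the convergence rate.
r = 1 - 2/(kappa + 1) = 1 - 2*mu/(L + mu) = (L - mu)/(L + mu) = 43/111 = 0.3874


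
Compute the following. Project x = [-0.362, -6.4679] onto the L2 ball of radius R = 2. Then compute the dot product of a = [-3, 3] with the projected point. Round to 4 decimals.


Step 1: Compute ||x|| (intermediates to 6 decimals).
||x|| = sqrt((-0.362)^2 + (-6.4679)^2) = 6.478022
Step 2: Project.
Since ||x|| > R, scale = R/||x|| = 2/6.478022 = 0.308736, proj(x) = scale * x
proj(x) = [-0.111762, -1.996874]
Step 3: Dot product.
a^T * proj(x) = -3*(-0.111762) + 3*(-1.996874) = -5.6553


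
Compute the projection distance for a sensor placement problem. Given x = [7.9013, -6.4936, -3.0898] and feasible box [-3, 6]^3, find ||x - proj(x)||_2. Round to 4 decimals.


Project each component onto [-3, 6].
clip(7.9013) = 6.0, clip(-6.4936) = -3.0, clip(-3.0898) = -3.0
Projection = [6.0, -3.0, -3.0]
Squared diffs: [3.6149, 12.2052, 0.0081]
Distance = sqrt(15.8282) = 3.9785


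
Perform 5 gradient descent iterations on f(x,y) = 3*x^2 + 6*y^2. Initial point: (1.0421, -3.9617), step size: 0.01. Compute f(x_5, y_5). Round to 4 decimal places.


Gradient descent on f(x,y) = 3*x^2 + 6*y^2.
Starting point: (1.0421, -3.9617), alpha = 0.01
Step 1: grad_x = 2*3*1.0421 = 6.2526, grad_y = 2*6*-3.9617 = -47.5404
  x_1 = 1.0421 - 0.01*6.2526 = 0.9796
  y_1 = -3.9617 - 0.01*-47.5404 = -3.4863
Step 2: grad_x = 2*3*0.9796 = 5.8774, grad_y = 2*6*-3.4863 = -41.8356
  x_2 = 0.9796 - 0.01*5.8774 = 0.9208
  y_2 = -3.4863 - 0.01*-41.8356 = -3.0679
Step 3: grad_x = 2*3*0.9208 = 5.5248, grad_y = 2*6*-3.0679 = -36.8153
  x_3 = 0.9208 - 0.01*5.5248 = 0.8656
  y_3 = -3.0679 - 0.01*-36.8153 = -2.6998
Step 4: grad_x = 2*3*0.8656 = 5.1933, grad_y = 2*6*-2.6998 = -32.3975
  x_4 = 0.8656 - 0.01*5.1933 = 0.8136
  y_4 = -2.6998 - 0.01*-32.3975 = -2.3758
Step 5: grad_x = 2*3*0.8136 = 4.8817, grad_y = 2*6*-2.3758 = -28.5098
  x_5 = 0.8136 - 0.01*4.8817 = 0.7648
  y_5 = -2.3758 - 0.01*-28.5098 = -2.0907
f(0.7648, -2.0907) = 3*0.7648^2 + 6*(-2.0907)^2 = 27.9813


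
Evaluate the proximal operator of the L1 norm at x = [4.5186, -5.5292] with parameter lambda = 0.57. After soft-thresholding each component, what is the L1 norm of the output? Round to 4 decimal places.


Soft-thresholding with lambda = 0.57:
prox(4.5186) = sign(4.5186)*max(|4.5186| - 0.57, 0) = 3.9486
prox(-5.5292) = sign(-5.5292)*max(|-5.5292| - 0.57, 0) = -4.9592
prox(x) = [3.9486, -4.9592]
||prox(x)||_1 = 3.9486 + 4.9592 = 8.9078


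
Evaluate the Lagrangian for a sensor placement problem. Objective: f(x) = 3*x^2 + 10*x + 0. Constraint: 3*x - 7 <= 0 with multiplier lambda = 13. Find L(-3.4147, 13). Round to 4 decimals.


Step 1: Evaluate f(x).
f(-3.4147) = 3*(-3.4147)^2 + 10*(-3.4147) + 0 = 0.8335
Step 2: Evaluate g(x).
g(-3.4147) = 3*-3.4147 - 7 = -17.2441
Step 3: Compute Lagrangian.
L = 0.8335 + 13*-17.2441 = -223.3398


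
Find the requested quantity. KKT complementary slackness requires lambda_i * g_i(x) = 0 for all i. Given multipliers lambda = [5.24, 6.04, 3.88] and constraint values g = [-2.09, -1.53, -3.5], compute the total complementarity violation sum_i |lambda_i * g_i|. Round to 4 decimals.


KKT complementary slackness check:
lambda_1 * g_1 = 5.24 * -2.09 = -10.9516
lambda_2 * g_2 = 6.04 * -1.53 = -9.2412
lambda_3 * g_3 = 3.88 * -3.5 = -13.58
Total violation = 10.9516 + 9.2412 + 13.58 = 33.7728


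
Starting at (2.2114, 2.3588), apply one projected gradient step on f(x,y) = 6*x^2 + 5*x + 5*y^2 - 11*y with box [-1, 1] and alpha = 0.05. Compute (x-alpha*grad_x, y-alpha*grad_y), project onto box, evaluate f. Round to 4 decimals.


Step 1: Compute gradient at (2.2114, 2.3588).
grad_x = 2*6*2.2114 + 5 = 31.5368
grad_y = 2*5*2.3588 - 11 = 12.588
Step 2: Gradient step.
x_raw = 2.2114 - 0.05*31.5368 = 0.6346
y_raw = 2.3588 - 0.05*12.588 = 1.7294
Step 3: Project onto [-1, 1].
x_proj = clip(0.6346) = 0.6346
y_proj = clip(1.7294) = 1.0
Step 4: Evaluate f.
f(0.6346, 1.0) = -0.4112


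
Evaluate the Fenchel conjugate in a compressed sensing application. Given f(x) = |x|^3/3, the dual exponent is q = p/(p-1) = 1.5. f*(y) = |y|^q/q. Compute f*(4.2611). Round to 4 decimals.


The conjugate exponent q satisfies 1/p + 1/q = 1.
p = 3, so q = 3/(3 - 1) = 1.5
|y|^q = 4.2611^1.5 = 8.7959
f*(4.2611) = 8.7959 / 1.5 = 5.864


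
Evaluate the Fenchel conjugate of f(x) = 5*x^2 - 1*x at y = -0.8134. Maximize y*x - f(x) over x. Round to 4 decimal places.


f*(y) = sup_x {y*x - a*x^2 - b*x} = sup_x {(y-b)*x - a*x^2}
FOC: (y - b) - 2a*x = 0 => x* = (y - b)/(2a)
x* = (-0.8134 + 1)/(2*5) = 0.0187
f*(-0.8134) = (y-b)^2/(4a) = (-0.8134 + 1)^2/(4*5)
= 0.0348/20 = 0.0017


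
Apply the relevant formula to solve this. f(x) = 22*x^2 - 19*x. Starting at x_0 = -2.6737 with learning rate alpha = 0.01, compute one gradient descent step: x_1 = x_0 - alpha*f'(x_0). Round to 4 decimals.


We compute the gradient at x_0 and apply the update.
f'(x) = 44*x - 19
f'(-2.6737) = 44*-2.6737 - 19 = -136.6428
x_1 = -2.6737 - 0.01*-136.6428 = -1.3073


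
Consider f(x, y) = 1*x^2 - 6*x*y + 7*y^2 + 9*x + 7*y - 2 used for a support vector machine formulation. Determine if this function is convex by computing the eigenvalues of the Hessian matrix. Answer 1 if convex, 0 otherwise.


The Hessian of f(x,y) = 1*x^2 - 6*x*y + 7*y^2 + 9*x + 7*y - 2 is:
H = [[2, -6], [-6, 14]]
Trace = 2 + 14 = 16
Determinant = 2*14 - (-6)^2 = -8
Discriminant = (16)^2 - 4*-8 = 288.0
Eigenvalues: lambda_1 = -0.4853, lambda_2 = 16.4853
The function is not convex.

0


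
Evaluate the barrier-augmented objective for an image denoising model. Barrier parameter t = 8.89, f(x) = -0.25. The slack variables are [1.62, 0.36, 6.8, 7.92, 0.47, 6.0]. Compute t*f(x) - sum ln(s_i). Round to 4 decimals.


Step 1: Compute log-barrier.
ln values: [0.4824, -1.0217, 1.9169, 2.0694, -0.755, 1.7918]
phi = -(0.4824 - 1.0217 + 1.9169 + 2.0694 - 0.755 + 1.7918) = -4.4838
Step 2: Compute augmented objective.
t*f(x) = 8.89*-0.25 = -2.2225
Total = -2.2225 - 4.4838 = -6.7063


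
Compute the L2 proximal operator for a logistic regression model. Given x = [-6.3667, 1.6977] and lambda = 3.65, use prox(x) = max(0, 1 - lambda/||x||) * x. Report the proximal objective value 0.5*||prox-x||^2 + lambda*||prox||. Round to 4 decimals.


Step 1: Compute ||x||.
||x|| = 6.5892
Step 2: Compute scaling factor.
scale = max(0, 1 - 3.65/6.5892) = 0.4461
Step 3: prox(x) = [-2.8399, 0.7573]
||prox(x)|| = 2.9392
Step 4: Proximal objective.
0.5*||prox-x||^2 = 6.6613
lambda*||prox|| = 10.7281
Total = 17.3892


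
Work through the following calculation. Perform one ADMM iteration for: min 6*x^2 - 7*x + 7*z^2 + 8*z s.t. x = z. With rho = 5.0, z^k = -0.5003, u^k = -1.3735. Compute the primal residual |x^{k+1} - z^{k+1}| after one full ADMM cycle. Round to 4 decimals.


ADMM iteration with rho = 5.0, z^k = -0.5003, u^k = -1.3735
Step 1: x-update.
Minimize 6*x^2 - 7*x + (5.0/2)*(x + 0.5003 - 1.3735)^2
FOC: (2*6 + 5.0)*x = 7 + 5.0*(-0.5003 + 1.3735)
x^{k+1} = 0.6686
Step 2: z-update.
Minimize 7*z^2 + 8*z + (5.0/2)*(0.6686 - z - 1.3735)^2
FOC: (2*7 + 5.0)*z = -8 + 5.0*(0.6686 - 1.3735)
z^{k+1} = -0.6066
Step 3: u-update.
u^{k+1} = -1.3735 + 0.6686 + 0.6066 = -0.0984
Step 4: Primal residual = |0.6686 + 0.6066| = 1.2751


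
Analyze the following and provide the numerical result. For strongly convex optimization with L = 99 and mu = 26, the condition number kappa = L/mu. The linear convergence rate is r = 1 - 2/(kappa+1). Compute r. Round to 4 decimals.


Step 1: Compute the condition number.
kappa = L/mu = 99/26 = 3.8077
Step 2: Compute the convergence rate.
r = 1 - 2/(kappa + 1) = 1 - 2*mu/(L + mu) = (L - mu)/(L + mu) = 73/125 = 0.584


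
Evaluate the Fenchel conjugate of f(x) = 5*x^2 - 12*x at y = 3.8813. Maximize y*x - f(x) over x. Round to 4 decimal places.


f*(y) = sup_x {y*x - a*x^2 - b*x} = sup_x {(y-b)*x - a*x^2}
FOC: (y - b) - 2a*x = 0 => x* = (y - b)/(2a)
x* = (3.8813 + 12)/(2*5) = 1.5881
f*(3.8813) = (y-b)^2/(4a) = (3.8813 + 12)^2/(4*5)
= 252.2157/20 = 12.6108


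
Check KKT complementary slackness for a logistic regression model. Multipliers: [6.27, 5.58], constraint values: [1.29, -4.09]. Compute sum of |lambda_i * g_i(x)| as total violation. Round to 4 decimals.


KKT complementary slackness check:
lambda_1 * g_1 = 6.27 * 1.29 = 8.0883
lambda_2 * g_2 = 5.58 * -4.09 = -22.8222
Total violation = 8.0883 + 22.8222 = 30.9105


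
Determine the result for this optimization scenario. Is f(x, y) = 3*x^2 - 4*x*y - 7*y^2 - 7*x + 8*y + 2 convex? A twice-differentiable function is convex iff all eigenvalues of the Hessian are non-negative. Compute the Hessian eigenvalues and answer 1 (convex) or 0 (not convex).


The Hessian of f(x,y) = 3*x^2 - 4*x*y - 7*y^2 - 7*x + 8*y + 2 is:
H = [[6, -4], [-4, -14]]
Trace = 6 - 14 = -8
Determinant = 6*-14 - (-4)^2 = -100
Discriminant = (-8)^2 - 4*-100 = 464.0
Eigenvalues: lambda_1 = -14.7703, lambda_2 = 6.7703
The function is not convex.

0


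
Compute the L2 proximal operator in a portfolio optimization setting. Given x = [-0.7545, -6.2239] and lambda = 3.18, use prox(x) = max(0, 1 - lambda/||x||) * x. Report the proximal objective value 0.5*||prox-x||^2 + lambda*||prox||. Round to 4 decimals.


Step 1: Compute ||x||.
||x|| = 6.2695
Step 2: Compute scaling factor.
scale = max(0, 1 - 3.18/6.2695) = 0.4928
Step 3: prox(x) = [-0.3718, -3.067]
||prox(x)|| = 3.0895
Step 4: Proximal objective.
0.5*||prox-x||^2 = 5.0562
lambda*||prox|| = 9.8246
Total = 14.8807


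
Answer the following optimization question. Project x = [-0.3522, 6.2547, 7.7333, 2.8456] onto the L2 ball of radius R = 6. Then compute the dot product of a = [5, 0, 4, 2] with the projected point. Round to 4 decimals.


Step 1: Compute ||x|| (intermediates to 6 decimals).
||x|| = sqrt((-0.3522)^2 + 6.2547^2 + 7.7333^2 + 2.8456^2) = 10.351168
Step 2: Project.
Since ||x|| > R, scale = R/||x|| = 6/10.351168 = 0.579645, proj(x) = scale * x
proj(x) = [-0.204151, 3.625506, 4.482569, 1.649438]
Step 3: Dot product.
a^T * proj(x) = 5*(-0.204151) + 0*3.625506 + 4*4.482569 + 2*1.649438 = 20.2084


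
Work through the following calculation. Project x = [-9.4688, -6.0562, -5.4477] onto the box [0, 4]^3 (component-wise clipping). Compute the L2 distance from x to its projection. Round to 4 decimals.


Project each component onto [0, 4].
clip(-9.4688) = 0.0, clip(-6.0562) = 0.0, clip(-5.4477) = 0.0
Projection = [0.0, 0.0, 0.0]
Squared diffs: [89.6582, 36.6776, 29.6774]
Distance = sqrt(156.0132) = 12.4905


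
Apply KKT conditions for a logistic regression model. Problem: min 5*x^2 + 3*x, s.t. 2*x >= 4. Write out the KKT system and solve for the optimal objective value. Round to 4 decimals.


Step 1: Try lambda = 0 (constraint inactive).
x_unc = -3/(2*5) = -0.3
Check: 2*-0.3 = -0.6 < 4 -- violated!
Step 2: Constraint must be active: 2*x = 4
x* = 4/2 = 2.0
lambda = (2*5*2.0 + 3)/2 = 11.5
Step 3: Compute optimal value.
f(x*) = 5*2.0^2 + 3*2.0 = 26.0


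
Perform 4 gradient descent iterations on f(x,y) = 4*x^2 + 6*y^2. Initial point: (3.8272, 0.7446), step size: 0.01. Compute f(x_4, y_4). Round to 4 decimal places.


Gradient descent on f(x,y) = 4*x^2 + 6*y^2.
Starting point: (3.8272, 0.7446), alpha = 0.01
Step 1: grad_x = 2*4*3.8272 = 30.6176, grad_y = 2*6*0.7446 = 8.9352
  x_1 = 3.8272 - 0.01*30.6176 = 3.521
  y_1 = 0.7446 - 0.01*8.9352 = 0.6552
Step 2: grad_x = 2*4*3.521 = 28.1682, grad_y = 2*6*0.6552 = 7.863
  x_2 = 3.521 - 0.01*28.1682 = 3.2393
  y_2 = 0.6552 - 0.01*7.863 = 0.5766
Step 3: grad_x = 2*4*3.2393 = 25.9147, grad_y = 2*6*0.5766 = 6.9194
  x_3 = 3.2393 - 0.01*25.9147 = 2.9802
  y_3 = 0.5766 - 0.01*6.9194 = 0.5074
Step 4: grad_x = 2*4*2.9802 = 23.8416, grad_y = 2*6*0.5074 = 6.0891
  x_4 = 2.9802 - 0.01*23.8416 = 2.7418
  y_4 = 0.5074 - 0.01*6.0891 = 0.4465
f(2.7418, 0.4465) = 4*2.7418^2 + 6*0.4465^2 = 31.2658


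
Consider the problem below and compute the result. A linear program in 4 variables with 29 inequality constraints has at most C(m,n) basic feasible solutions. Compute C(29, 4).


Each vertex corresponds to some choice of n active constraints out of m, so the number of vertices is at most C(m, n) = m! / (n!(m-n)!).
m = 29, n = 4
Numerator: 29 * 28 * 27 * 26
Denominator: 4! = 24
C(29, 4) = 23751


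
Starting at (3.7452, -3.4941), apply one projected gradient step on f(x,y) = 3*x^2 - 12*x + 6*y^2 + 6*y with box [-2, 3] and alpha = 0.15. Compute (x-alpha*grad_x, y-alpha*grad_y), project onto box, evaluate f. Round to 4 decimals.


Step 1: Compute gradient at (3.7452, -3.4941).
grad_x = 2*3*3.7452 - 12 = 10.4712
grad_y = 2*6*-3.4941 + 6 = -35.9292
Step 2: Gradient step.
x_raw = 3.7452 - 0.15*10.4712 = 2.1745
y_raw = -3.4941 - 0.15*-35.9292 = 1.8953
Step 3: Project onto [-2, 3].
x_proj = clip(2.1745) = 2.1745
y_proj = clip(1.8953) = 1.8953
Step 4: Evaluate f.
f(2.1745, 1.8953) = 21.0156
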